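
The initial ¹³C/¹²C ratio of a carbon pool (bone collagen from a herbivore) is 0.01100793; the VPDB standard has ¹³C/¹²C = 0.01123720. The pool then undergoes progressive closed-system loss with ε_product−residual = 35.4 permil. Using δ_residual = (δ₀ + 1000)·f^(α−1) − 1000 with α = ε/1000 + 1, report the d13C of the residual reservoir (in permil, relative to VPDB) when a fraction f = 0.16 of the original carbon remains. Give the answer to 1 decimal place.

-81.9 permil

δ₀ = (0.01100793/0.01123720 − 1)×1000 = (0.979597 − 1)×1000 = -20.403 permil
α − 1 = ε/1000 = 0.0354
f^(α−1) = 0.16^(0.0354) = 0.937186
δ_res = (-20.403 + 1000) × 0.937186 − 1000 = 918.065 − 1000 = -81.94 permil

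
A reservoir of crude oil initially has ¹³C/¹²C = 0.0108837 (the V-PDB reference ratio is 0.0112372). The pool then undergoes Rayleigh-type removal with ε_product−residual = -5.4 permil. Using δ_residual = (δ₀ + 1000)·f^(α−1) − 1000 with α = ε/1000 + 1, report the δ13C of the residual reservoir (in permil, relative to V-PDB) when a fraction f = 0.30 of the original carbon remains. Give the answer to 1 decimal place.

-25.1 permil

δ₀ = (0.0108837/0.0112372 − 1)×1000 = (0.968542 − 1)×1000 = -31.458 permil
α − 1 = ε/1000 = -0.0054
f^(α−1) = 0.30^(-0.0054) = 1.006523
δ_res = (-31.458 + 1000) × 1.006523 − 1000 = 974.859 − 1000 = -25.14 permil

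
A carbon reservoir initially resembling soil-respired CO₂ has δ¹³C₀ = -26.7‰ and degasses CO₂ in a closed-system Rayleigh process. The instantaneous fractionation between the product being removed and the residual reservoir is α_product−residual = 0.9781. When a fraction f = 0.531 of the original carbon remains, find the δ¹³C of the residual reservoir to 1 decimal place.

-13.1‰

Rayleigh residual: δ_res = (δ₀ + 1000)·f^(α−1) − 1000
α − 1 = -0.02190
f^(α−1) = 0.531^(-0.02190) = 1.013959
δ_res = (-26.7 + 1000) × 1.013959 − 1000 = 986.886 − 1000 = -13.11‰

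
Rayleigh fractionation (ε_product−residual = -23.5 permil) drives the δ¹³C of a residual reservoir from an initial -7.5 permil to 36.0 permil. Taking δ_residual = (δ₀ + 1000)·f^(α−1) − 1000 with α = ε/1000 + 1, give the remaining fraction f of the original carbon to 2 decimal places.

α − 1 = ε/1000 = -0.0235
(δ_res + 1000)/(δ₀ + 1000) = (36.0 + 1000)/(-7.5 + 1000) = 1036.0/992.5 = 1.043829
f = 1.043829^(1/-0.0235) = exp(ln(1.043829)/-0.0235) = exp(0.04290/-0.0235)
f = exp(-1.8253) = 0.1612

0.16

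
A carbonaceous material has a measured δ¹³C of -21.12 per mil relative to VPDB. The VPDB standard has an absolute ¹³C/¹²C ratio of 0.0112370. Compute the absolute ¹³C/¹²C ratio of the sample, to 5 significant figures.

R_sample = R_standard × (δ¹³C/1000 + 1)
R_sample = 0.0112370 × (-21.12/1000 + 1) = 0.0112370 × 0.978880
R_sample = 0.0109997

0.011000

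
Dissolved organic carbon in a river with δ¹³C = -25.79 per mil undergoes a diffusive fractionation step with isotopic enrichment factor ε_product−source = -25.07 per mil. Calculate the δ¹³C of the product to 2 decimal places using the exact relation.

-50.21 per mil

To first order, δ_product ≈ δ_source + ε = -50.86 per mil.
Exactly, δ_product = (δ_source + 1000)·(ε/1000 + 1) − 1000.
δ_product = (-25.79 + 1000) × (-25.07/1000 + 1) − 1000
δ_product = -50.213 per mil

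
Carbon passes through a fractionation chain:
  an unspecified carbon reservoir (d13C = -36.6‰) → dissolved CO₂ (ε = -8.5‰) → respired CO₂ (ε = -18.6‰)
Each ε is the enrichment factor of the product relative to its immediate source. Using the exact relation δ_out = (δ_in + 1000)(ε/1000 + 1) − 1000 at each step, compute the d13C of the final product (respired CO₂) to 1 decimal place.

step 1: δ = (-36.60 + 1000)·(-8.5/1000 + 1) − 1000 = -44.79‰
step 2: δ = (-44.79 + 1000)·(-18.6/1000 + 1) − 1000 = -62.56‰

-62.6‰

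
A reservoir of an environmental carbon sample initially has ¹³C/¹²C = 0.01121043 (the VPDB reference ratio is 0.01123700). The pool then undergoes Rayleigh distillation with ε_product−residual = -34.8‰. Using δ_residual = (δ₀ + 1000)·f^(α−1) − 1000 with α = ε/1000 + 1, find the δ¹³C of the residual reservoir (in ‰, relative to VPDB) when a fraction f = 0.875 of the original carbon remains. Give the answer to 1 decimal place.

δ₀ = (0.01121043/0.01123700 − 1)×1000 = (0.997635 − 1)×1000 = -2.365‰
α − 1 = ε/1000 = -0.0348
f^(α−1) = 0.875^(-0.0348) = 1.004658
δ_res = (-2.365 + 1000) × 1.004658 − 1000 = 1002.282 − 1000 = 2.28‰

2.3‰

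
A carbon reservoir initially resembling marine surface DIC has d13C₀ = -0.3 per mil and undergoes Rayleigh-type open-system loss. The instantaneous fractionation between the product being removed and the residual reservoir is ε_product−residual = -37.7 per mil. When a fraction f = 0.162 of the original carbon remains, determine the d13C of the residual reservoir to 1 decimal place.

Rayleigh residual: δ_res = (δ₀ + 1000)·f^(α−1) − 1000
α = ε/1000 + 1 = 0.96230, so α − 1 = -0.03770
f^(α−1) = 0.162^(-0.03770) = 1.071029
δ_res = (-0.3 + 1000) × 1.071029 − 1000 = 1070.708 − 1000 = 70.71 per mil

70.7 per mil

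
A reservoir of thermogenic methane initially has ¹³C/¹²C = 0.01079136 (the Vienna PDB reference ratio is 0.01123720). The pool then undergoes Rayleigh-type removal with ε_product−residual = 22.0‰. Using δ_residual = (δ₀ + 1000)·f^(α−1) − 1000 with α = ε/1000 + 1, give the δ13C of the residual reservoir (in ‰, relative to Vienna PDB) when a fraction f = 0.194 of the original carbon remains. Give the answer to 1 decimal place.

-73.7‰

δ₀ = (0.01079136/0.01123720 − 1)×1000 = (0.960325 − 1)×1000 = -39.675‰
α − 1 = ε/1000 = 0.0220
f^(α−1) = 0.194^(0.0220) = 0.964565
δ_res = (-39.675 + 1000) × 0.964565 − 1000 = 926.296 − 1000 = -73.70‰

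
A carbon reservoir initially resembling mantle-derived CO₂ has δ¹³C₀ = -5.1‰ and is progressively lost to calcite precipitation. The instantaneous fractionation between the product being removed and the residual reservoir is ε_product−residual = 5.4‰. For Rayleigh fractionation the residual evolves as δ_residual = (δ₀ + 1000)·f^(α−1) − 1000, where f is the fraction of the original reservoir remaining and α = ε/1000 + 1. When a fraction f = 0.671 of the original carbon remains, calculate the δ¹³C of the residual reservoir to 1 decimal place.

-7.2‰

Rayleigh residual: δ_res = (δ₀ + 1000)·f^(α−1) − 1000
α = ε/1000 + 1 = 1.00540, so α − 1 = 0.00540
f^(α−1) = 0.671^(0.00540) = 0.997848
δ_res = (-5.1 + 1000) × 0.997848 − 1000 = 992.759 − 1000 = -7.24‰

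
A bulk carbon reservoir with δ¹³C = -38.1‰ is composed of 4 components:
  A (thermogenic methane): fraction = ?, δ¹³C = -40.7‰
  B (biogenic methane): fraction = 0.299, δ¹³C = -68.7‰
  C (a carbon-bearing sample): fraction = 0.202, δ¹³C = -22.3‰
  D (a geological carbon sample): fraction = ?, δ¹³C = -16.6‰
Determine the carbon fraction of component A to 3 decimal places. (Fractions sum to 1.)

0.198

Let f_A and f_D be the unknown fractions; fractions sum to 1 so f_A + f_D = 0.499.
Mass balance: Σ fᵢ·δᵢ = δ_bulk ⇒ f_A·(-40.7) + f_D·(-16.6) = -38.1 − (-25.046) = -13.054
Substitute f_D = 0.499 − f_A:
f_A·(-40.7 − -16.6) = -13.054 − 0.499×(-16.6) = -4.771
f_A = -4.771 / -24.1 = 0.1980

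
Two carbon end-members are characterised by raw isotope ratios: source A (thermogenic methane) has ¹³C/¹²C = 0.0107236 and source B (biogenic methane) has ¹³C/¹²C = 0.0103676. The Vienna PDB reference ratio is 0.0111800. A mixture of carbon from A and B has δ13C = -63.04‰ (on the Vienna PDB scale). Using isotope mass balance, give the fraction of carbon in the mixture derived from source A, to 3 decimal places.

δ_A = (0.0107236/0.0111800 − 1)×1000 = (0.959177 − 1)×1000 = -40.823‰
δ_B = (0.0103676/0.0111800 − 1)×1000 = (0.927335 − 1)×1000 = -72.665‰
f_A = (δ_mix − δ_B)/(δ_A − δ_B) = (-63.04 − (-72.665))/(-40.823 − (-72.665))
f_A = 9.625 / 31.843 = 0.3023

0.302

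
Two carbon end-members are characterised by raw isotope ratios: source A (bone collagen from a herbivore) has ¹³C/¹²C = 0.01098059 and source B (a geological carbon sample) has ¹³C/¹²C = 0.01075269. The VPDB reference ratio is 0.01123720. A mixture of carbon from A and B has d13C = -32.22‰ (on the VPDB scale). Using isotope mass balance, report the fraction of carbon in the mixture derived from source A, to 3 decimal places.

0.537

δ_A = (0.01098059/0.01123720 − 1)×1000 = (0.977164 − 1)×1000 = -22.836‰
δ_B = (0.01075269/0.01123720 − 1)×1000 = (0.956883 − 1)×1000 = -43.117‰
f_A = (δ_mix − δ_B)/(δ_A − δ_B) = (-32.22 − (-43.117))/(-22.836 − (-43.117))
f_A = 10.897 / 20.281 = 0.5373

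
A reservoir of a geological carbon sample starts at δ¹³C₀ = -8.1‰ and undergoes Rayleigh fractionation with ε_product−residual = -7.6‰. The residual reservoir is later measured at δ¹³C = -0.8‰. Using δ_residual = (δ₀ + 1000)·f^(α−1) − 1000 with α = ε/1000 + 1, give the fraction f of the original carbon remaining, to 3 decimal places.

0.381

α − 1 = ε/1000 = -0.0076
(δ_res + 1000)/(δ₀ + 1000) = (-0.8 + 1000)/(-8.1 + 1000) = 999.2/991.9 = 1.007360
f = 1.007360^(1/-0.0076) = exp(ln(1.007360)/-0.0076) = exp(0.00733/-0.0076)
f = exp(-0.9648) = 0.3811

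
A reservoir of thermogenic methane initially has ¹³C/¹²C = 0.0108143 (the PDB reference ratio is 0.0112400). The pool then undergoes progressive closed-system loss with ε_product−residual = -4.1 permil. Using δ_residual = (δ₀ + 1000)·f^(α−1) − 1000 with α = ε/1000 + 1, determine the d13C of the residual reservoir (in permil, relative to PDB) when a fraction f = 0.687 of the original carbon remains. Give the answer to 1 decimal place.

δ₀ = (0.0108143/0.0112400 − 1)×1000 = (0.962126 − 1)×1000 = -37.874 permil
α − 1 = ε/1000 = -0.0041
f^(α−1) = 0.687^(-0.0041) = 1.001540
δ_res = (-37.874 + 1000) × 1.001540 − 1000 = 963.608 − 1000 = -36.39 permil

-36.4 permil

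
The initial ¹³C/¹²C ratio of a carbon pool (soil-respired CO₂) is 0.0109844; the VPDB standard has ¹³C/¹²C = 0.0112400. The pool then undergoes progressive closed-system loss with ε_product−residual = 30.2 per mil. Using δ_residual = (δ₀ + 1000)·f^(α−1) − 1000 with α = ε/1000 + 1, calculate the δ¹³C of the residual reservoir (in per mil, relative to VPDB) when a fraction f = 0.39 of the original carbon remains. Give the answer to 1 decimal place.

-50.1 per mil

δ₀ = (0.0109844/0.0112400 − 1)×1000 = (0.977260 − 1)×1000 = -22.740 per mil
α − 1 = ε/1000 = 0.0302
f^(α−1) = 0.39^(0.0302) = 0.971964
δ_res = (-22.740 + 1000) × 0.971964 − 1000 = 949.861 − 1000 = -50.14 per mil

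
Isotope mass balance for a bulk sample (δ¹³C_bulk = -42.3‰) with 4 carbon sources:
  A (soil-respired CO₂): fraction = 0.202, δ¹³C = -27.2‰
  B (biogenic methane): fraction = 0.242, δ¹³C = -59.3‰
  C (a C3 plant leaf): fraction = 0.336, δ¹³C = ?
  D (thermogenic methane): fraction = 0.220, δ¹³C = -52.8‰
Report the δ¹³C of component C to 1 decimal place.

Isotope mass balance: δ_bulk = Σ fᵢ·δᵢ.
-42.3 = 0.202×(-27.2) + 0.242×(-59.3) + 0.336×δ_C + 0.220×(-52.8)
0.336·δ_C = -42.3 − (-31.461) = -10.839
δ_C = -10.839 / 0.336 = -32.26‰

-32.3‰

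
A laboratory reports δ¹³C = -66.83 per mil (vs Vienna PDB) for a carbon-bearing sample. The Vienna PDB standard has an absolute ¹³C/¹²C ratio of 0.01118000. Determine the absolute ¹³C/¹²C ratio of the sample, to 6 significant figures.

0.0104328

R_sample = R_standard × (δ¹³C/1000 + 1)
R_sample = 0.01118000 × (-66.83/1000 + 1) = 0.01118000 × 0.933170
R_sample = 0.0104328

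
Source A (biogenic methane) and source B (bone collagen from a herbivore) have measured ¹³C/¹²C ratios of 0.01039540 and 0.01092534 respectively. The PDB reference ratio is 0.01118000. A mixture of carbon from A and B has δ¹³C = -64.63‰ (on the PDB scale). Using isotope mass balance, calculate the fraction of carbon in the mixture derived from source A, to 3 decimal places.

δ_A = (0.01039540/0.01118000 − 1)×1000 = (0.929821 − 1)×1000 = -70.179‰
δ_B = (0.01092534/0.01118000 − 1)×1000 = (0.977222 − 1)×1000 = -22.778‰
f_A = (δ_mix − δ_B)/(δ_A − δ_B) = (-64.63 − (-22.778))/(-70.179 − (-22.778))
f_A = -41.852 / -47.401 = 0.8829

0.883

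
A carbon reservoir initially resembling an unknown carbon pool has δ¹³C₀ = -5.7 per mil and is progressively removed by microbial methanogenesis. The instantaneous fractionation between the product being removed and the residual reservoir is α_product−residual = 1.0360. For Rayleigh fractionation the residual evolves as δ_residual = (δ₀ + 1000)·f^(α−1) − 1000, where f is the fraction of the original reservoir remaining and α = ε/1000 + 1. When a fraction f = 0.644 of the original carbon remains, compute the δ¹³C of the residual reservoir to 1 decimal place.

Rayleigh residual: δ_res = (δ₀ + 1000)·f^(α−1) − 1000
α − 1 = 0.03600
f^(α−1) = 0.644^(0.03600) = 0.984283
δ_res = (-5.7 + 1000) × 0.984283 − 1000 = 978.672 − 1000 = -21.33 per mil

-21.3 per mil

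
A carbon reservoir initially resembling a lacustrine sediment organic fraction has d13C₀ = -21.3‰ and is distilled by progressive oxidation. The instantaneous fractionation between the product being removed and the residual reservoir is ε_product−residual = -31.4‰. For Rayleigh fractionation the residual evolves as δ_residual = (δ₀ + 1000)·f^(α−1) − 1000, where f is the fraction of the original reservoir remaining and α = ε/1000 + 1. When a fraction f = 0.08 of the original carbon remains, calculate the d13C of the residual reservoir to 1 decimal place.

Rayleigh residual: δ_res = (δ₀ + 1000)·f^(α−1) − 1000
α = ε/1000 + 1 = 0.96860, so α − 1 = -0.03140
f^(α−1) = 0.08^(-0.03140) = 1.082538
δ_res = (-21.3 + 1000) × 1.082538 − 1000 = 1059.480 − 1000 = 59.48‰

59.5‰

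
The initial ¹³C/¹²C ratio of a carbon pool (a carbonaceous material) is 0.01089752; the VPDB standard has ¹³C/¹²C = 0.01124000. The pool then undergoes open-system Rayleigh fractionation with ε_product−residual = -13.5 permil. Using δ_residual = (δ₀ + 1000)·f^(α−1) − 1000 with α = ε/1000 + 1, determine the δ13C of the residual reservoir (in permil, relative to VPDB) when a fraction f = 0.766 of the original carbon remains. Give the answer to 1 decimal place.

-27.0 permil

δ₀ = (0.01089752/0.01124000 − 1)×1000 = (0.969530 − 1)×1000 = -30.470 permil
α − 1 = ε/1000 = -0.0135
f^(α−1) = 0.766^(-0.0135) = 1.003605
δ_res = (-30.470 + 1000) × 1.003605 − 1000 = 973.026 − 1000 = -26.97 permil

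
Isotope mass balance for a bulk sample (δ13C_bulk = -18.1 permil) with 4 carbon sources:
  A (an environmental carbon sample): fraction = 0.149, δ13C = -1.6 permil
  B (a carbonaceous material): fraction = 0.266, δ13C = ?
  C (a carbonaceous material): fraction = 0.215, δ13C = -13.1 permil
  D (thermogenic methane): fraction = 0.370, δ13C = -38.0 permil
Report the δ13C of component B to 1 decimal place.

Isotope mass balance: δ_bulk = Σ fᵢ·δᵢ.
-18.1 = 0.149×(-1.6) + 0.266×δ_B + 0.215×(-13.1) + 0.370×(-38.0)
0.266·δ_B = -18.1 − (-17.115) = -0.985
δ_B = -0.985 / 0.266 = -3.70 permil

-3.7 permil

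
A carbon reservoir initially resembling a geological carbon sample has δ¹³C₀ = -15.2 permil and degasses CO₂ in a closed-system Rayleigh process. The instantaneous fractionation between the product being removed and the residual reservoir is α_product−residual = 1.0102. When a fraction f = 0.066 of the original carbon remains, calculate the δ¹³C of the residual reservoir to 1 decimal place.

Rayleigh residual: δ_res = (δ₀ + 1000)·f^(α−1) − 1000
α − 1 = 0.01020
f^(α−1) = 0.066^(0.01020) = 0.972656
δ_res = (-15.2 + 1000) × 0.972656 − 1000 = 957.872 − 1000 = -42.13 permil

-42.1 permil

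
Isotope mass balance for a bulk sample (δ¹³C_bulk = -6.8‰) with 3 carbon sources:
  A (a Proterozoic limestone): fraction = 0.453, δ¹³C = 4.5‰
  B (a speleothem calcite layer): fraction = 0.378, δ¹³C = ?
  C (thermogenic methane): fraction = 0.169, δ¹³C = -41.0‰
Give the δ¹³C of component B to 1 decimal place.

Isotope mass balance: δ_bulk = Σ fᵢ·δᵢ.
-6.8 = 0.453×(4.5) + 0.378×δ_B + 0.169×(-41.0)
0.378·δ_B = -6.8 − (-4.891) = -1.909
δ_B = -1.909 / 0.378 = -5.05‰

-5.1‰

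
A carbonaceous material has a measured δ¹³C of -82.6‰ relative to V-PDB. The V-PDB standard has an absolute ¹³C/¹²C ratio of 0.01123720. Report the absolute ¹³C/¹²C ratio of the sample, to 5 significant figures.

R_sample = R_standard × (δ¹³C/1000 + 1)
R_sample = 0.01123720 × (-82.6/1000 + 1) = 0.01123720 × 0.917400
R_sample = 0.0103090

0.010309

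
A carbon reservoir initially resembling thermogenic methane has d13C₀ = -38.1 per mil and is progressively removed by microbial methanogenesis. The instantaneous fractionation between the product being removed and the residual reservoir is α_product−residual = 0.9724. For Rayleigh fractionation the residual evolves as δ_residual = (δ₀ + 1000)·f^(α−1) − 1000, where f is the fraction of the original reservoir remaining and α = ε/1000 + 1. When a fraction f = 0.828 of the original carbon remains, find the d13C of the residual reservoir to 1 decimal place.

Rayleigh residual: δ_res = (δ₀ + 1000)·f^(α−1) − 1000
α − 1 = -0.02760
f^(α−1) = 0.828^(-0.02760) = 1.005223
δ_res = (-38.1 + 1000) × 1.005223 − 1000 = 966.924 − 1000 = -33.08 per mil

-33.1 per mil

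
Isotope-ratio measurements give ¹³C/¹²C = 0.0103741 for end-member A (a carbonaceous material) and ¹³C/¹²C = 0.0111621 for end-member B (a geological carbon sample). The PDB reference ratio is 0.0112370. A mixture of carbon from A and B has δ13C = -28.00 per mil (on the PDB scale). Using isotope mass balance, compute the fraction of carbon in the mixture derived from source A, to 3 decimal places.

δ_A = (0.0103741/0.0112370 − 1)×1000 = (0.923209 − 1)×1000 = -76.791 per mil
δ_B = (0.0111621/0.0112370 − 1)×1000 = (0.993335 − 1)×1000 = -6.665 per mil
f_A = (δ_mix − δ_B)/(δ_A − δ_B) = (-28.00 − (-6.665))/(-76.791 − (-6.665))
f_A = -21.335 / -70.125 = 0.3042

0.304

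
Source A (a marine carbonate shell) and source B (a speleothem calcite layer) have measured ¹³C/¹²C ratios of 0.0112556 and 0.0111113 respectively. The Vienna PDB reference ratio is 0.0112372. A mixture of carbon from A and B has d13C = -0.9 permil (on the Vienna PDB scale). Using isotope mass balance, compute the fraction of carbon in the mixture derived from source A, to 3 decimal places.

δ_A = (0.0112556/0.0112372 − 1)×1000 = (1.001637 − 1)×1000 = 1.637 permil
δ_B = (0.0111113/0.0112372 − 1)×1000 = (0.988796 − 1)×1000 = -11.204 permil
f_A = (δ_mix − δ_B)/(δ_A − δ_B) = (-0.9 − (-11.204))/(1.637 − (-11.204))
f_A = 10.304 / 12.841 = 0.8024

0.802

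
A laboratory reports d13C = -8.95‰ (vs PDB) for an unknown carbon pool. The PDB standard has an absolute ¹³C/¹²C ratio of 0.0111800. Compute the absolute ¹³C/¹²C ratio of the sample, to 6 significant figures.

R_sample = R_standard × (d13C/1000 + 1)
R_sample = 0.0111800 × (-8.95/1000 + 1) = 0.0111800 × 0.991050
R_sample = 0.0110799

0.0110799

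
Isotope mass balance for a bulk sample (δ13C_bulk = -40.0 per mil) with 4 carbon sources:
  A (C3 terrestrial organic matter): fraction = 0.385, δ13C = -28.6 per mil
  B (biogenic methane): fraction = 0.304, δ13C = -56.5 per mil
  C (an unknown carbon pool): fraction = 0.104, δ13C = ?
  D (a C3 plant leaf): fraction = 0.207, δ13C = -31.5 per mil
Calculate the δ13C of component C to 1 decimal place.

-50.9 per mil

Isotope mass balance: δ_bulk = Σ fᵢ·δᵢ.
-40.0 = 0.385×(-28.6) + 0.304×(-56.5) + 0.104×δ_C + 0.207×(-31.5)
0.104·δ_C = -40.0 − (-34.707) = -5.293
δ_C = -5.293 / 0.104 = -50.89 per mil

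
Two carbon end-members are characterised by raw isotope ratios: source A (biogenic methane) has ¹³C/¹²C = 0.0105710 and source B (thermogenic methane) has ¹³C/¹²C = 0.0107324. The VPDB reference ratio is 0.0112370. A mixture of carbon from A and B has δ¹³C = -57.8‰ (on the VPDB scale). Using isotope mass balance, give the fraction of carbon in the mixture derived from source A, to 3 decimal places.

0.898

δ_A = (0.0105710/0.0112370 − 1)×1000 = (0.940732 − 1)×1000 = -59.268‰
δ_B = (0.0107324/0.0112370 − 1)×1000 = (0.955095 − 1)×1000 = -44.905‰
f_A = (δ_mix − δ_B)/(δ_A − δ_B) = (-57.8 − (-44.905))/(-59.268 − (-44.905))
f_A = -12.895 / -14.363 = 0.8978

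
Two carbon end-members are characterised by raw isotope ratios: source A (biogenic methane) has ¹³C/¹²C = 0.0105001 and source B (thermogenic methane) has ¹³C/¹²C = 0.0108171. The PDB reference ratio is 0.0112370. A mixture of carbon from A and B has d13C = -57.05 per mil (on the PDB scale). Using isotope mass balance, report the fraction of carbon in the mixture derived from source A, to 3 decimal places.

δ_A = (0.0105001/0.0112370 − 1)×1000 = (0.934422 − 1)×1000 = -65.578 per mil
δ_B = (0.0108171/0.0112370 − 1)×1000 = (0.962632 − 1)×1000 = -37.368 per mil
f_A = (δ_mix − δ_B)/(δ_A − δ_B) = (-57.05 − (-37.368))/(-65.578 − (-37.368))
f_A = -19.682 / -28.210 = 0.6977

0.698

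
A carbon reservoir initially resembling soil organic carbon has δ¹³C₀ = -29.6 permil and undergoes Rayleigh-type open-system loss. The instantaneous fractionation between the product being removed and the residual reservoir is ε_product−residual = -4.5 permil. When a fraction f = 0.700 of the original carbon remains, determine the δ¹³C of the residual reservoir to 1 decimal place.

Rayleigh residual: δ_res = (δ₀ + 1000)·f^(α−1) − 1000
α = ε/1000 + 1 = 0.99550, so α − 1 = -0.00450
f^(α−1) = 0.700^(-0.00450) = 1.001606
δ_res = (-29.6 + 1000) × 1.001606 − 1000 = 971.959 − 1000 = -28.04 permil

-28.0 permil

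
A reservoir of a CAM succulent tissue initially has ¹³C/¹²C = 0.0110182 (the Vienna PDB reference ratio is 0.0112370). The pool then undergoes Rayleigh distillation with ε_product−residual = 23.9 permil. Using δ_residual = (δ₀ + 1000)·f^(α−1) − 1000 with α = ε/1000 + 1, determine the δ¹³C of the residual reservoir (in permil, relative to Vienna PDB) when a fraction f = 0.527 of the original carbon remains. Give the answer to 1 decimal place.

-34.4 permil

δ₀ = (0.0110182/0.0112370 − 1)×1000 = (0.980529 − 1)×1000 = -19.471 permil
α − 1 = ε/1000 = 0.0239
f^(α−1) = 0.527^(0.0239) = 0.984807
δ_res = (-19.471 + 1000) × 0.984807 − 1000 = 965.632 − 1000 = -34.37 permil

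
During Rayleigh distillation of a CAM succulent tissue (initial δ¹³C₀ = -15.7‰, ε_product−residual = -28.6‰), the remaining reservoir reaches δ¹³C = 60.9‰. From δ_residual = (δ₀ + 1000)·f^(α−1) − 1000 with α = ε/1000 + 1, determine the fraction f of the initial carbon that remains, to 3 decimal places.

0.073

α − 1 = ε/1000 = -0.0286
(δ_res + 1000)/(δ₀ + 1000) = (60.9 + 1000)/(-15.7 + 1000) = 1060.9/984.3 = 1.077822
f = 1.077822^(1/-0.0286) = exp(ln(1.077822)/-0.0286) = exp(0.07494/-0.0286)
f = exp(-2.6204) = 0.0728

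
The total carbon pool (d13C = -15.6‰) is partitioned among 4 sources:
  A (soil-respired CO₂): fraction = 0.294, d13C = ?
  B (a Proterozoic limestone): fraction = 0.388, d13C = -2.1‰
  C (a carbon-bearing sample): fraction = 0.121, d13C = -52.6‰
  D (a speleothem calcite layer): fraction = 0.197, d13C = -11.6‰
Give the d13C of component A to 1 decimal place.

-20.9‰

Isotope mass balance: δ_bulk = Σ fᵢ·δᵢ.
-15.6 = 0.294×δ_A + 0.388×(-2.1) + 0.121×(-52.6) + 0.197×(-11.6)
0.294·δ_A = -15.6 − (-9.465) = -6.135
δ_A = -6.135 / 0.294 = -20.87‰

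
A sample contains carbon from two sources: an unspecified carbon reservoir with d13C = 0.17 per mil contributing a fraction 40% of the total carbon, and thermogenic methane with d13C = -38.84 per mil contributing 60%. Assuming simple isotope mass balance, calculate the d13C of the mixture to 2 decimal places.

-23.24 per mil

δ_mix = f_A·δ_A + f_B·δ_B
δ_mix = 0.40 × (0.17) + 0.60 × (-38.84)
δ_mix = 0.068 + -23.304 = -23.236 per mil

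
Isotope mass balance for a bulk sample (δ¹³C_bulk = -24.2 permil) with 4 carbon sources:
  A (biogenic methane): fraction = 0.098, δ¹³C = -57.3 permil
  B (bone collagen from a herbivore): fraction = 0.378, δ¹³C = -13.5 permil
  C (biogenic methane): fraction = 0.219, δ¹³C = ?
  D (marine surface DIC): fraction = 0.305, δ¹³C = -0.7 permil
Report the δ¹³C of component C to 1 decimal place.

Isotope mass balance: δ_bulk = Σ fᵢ·δᵢ.
-24.2 = 0.098×(-57.3) + 0.378×(-13.5) + 0.219×δ_C + 0.305×(-0.7)
0.219·δ_C = -24.2 − (-10.932) = -13.268
δ_C = -13.268 / 0.219 = -60.58 permil

-60.6 permil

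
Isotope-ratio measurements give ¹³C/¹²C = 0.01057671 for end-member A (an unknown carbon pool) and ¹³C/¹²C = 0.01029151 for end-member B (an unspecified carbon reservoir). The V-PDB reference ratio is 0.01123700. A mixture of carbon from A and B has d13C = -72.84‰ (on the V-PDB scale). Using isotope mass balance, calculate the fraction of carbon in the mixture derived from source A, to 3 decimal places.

δ_A = (0.01057671/0.01123700 − 1)×1000 = (0.941240 − 1)×1000 = -58.760‰
δ_B = (0.01029151/0.01123700 − 1)×1000 = (0.915859 − 1)×1000 = -84.141‰
f_A = (δ_mix − δ_B)/(δ_A − δ_B) = (-72.84 − (-84.141))/(-58.760 − (-84.141))
f_A = 11.301 / 25.380 = 0.4453

0.445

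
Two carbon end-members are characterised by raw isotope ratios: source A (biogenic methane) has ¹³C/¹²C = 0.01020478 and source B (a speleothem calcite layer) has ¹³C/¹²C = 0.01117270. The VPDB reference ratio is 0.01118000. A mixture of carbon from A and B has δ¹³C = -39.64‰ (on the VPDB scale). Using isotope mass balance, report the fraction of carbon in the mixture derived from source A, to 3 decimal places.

0.450

δ_A = (0.01020478/0.01118000 − 1)×1000 = (0.912771 − 1)×1000 = -87.229‰
δ_B = (0.01117270/0.01118000 − 1)×1000 = (0.999347 − 1)×1000 = -0.653‰
f_A = (δ_mix − δ_B)/(δ_A − δ_B) = (-39.64 − (-0.653))/(-87.229 − (-0.653))
f_A = -38.987 / -86.576 = 0.4503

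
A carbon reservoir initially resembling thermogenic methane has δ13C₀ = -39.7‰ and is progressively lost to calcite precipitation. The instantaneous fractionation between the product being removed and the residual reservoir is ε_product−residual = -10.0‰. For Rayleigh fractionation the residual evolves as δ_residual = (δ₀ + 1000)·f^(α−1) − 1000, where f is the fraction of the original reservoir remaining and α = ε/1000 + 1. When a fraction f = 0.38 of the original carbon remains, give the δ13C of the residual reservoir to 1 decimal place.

-30.4‰

Rayleigh residual: δ_res = (δ₀ + 1000)·f^(α−1) − 1000
α = ε/1000 + 1 = 0.99000, so α − 1 = -0.01000
f^(α−1) = 0.38^(-0.01000) = 1.009723
δ_res = (-39.7 + 1000) × 1.009723 − 1000 = 969.637 − 1000 = -30.36‰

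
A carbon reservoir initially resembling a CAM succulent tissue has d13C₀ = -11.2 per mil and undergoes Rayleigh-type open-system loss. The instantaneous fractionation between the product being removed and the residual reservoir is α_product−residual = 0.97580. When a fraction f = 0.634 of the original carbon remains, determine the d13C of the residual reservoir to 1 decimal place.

Rayleigh residual: δ_res = (δ₀ + 1000)·f^(α−1) − 1000
α − 1 = -0.02420
f^(α−1) = 0.634^(-0.02420) = 1.011089
δ_res = (-11.2 + 1000) × 1.011089 − 1000 = 999.765 − 1000 = -0.24 per mil

-0.2 per mil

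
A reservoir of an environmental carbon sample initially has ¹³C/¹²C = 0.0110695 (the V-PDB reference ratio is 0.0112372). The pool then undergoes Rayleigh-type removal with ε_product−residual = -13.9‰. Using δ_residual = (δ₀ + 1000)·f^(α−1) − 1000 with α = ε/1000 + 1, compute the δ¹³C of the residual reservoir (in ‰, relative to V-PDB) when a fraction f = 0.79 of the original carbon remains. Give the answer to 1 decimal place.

δ₀ = (0.0110695/0.0112372 − 1)×1000 = (0.985076 − 1)×1000 = -14.924‰
α − 1 = ε/1000 = -0.0139
f^(α−1) = 0.79^(-0.0139) = 1.003282
δ_res = (-14.924 + 1000) × 1.003282 − 1000 = 988.309 − 1000 = -11.69‰

-11.7‰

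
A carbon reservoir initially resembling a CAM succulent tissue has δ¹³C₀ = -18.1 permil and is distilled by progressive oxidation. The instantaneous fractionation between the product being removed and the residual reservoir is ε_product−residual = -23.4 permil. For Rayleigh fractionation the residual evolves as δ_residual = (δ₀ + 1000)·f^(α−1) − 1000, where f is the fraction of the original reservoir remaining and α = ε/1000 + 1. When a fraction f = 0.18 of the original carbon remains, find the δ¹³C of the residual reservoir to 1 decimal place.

22.1 permil

Rayleigh residual: δ_res = (δ₀ + 1000)·f^(α−1) − 1000
α = ε/1000 + 1 = 0.97660, so α − 1 = -0.02340
f^(α−1) = 0.18^(-0.02340) = 1.040942
δ_res = (-18.1 + 1000) × 1.040942 − 1000 = 1022.101 − 1000 = 22.10 permil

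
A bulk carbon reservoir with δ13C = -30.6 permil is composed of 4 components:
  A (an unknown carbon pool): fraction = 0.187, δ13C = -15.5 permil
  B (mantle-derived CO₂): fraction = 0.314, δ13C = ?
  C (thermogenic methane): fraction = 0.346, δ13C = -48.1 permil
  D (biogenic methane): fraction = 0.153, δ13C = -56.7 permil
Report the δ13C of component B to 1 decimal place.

Isotope mass balance: δ_bulk = Σ fᵢ·δᵢ.
-30.6 = 0.187×(-15.5) + 0.314×δ_B + 0.346×(-48.1) + 0.153×(-56.7)
0.314·δ_B = -30.6 − (-28.216) = -2.384
δ_B = -2.384 / 0.314 = -7.59 permil

-7.6 permil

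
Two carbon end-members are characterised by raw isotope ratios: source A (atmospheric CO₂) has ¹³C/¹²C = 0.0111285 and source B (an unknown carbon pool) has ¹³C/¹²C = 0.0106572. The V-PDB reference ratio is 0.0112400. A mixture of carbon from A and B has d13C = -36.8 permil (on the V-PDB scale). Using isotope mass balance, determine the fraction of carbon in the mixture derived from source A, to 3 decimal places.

δ_A = (0.0111285/0.0112400 − 1)×1000 = (0.990080 − 1)×1000 = -9.920 permil
δ_B = (0.0106572/0.0112400 − 1)×1000 = (0.948149 − 1)×1000 = -51.851 permil
f_A = (δ_mix − δ_B)/(δ_A − δ_B) = (-36.8 − (-51.851))/(-9.920 − (-51.851))
f_A = 15.051 / 41.931 = 0.3589

0.359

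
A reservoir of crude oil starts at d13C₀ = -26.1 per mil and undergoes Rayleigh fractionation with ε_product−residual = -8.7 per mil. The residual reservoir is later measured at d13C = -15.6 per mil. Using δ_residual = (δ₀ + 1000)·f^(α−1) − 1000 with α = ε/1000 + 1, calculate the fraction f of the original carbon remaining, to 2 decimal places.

α − 1 = ε/1000 = -0.0087
(δ_res + 1000)/(δ₀ + 1000) = (-15.6 + 1000)/(-26.1 + 1000) = 984.4/973.9 = 1.010781
f = 1.010781^(1/-0.0087) = exp(ln(1.010781)/-0.0087) = exp(0.01072/-0.0087)
f = exp(-1.2326) = 0.2915

0.29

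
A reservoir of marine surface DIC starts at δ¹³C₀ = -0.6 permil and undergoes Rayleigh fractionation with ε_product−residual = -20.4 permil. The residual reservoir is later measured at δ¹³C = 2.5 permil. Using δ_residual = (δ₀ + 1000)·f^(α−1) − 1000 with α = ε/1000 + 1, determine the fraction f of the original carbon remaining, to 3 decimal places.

0.859

α − 1 = ε/1000 = -0.0204
(δ_res + 1000)/(δ₀ + 1000) = (2.5 + 1000)/(-0.6 + 1000) = 1002.5/999.4 = 1.003102
f = 1.003102^(1/-0.0204) = exp(ln(1.003102)/-0.0204) = exp(0.00310/-0.0204)
f = exp(-0.1518) = 0.8591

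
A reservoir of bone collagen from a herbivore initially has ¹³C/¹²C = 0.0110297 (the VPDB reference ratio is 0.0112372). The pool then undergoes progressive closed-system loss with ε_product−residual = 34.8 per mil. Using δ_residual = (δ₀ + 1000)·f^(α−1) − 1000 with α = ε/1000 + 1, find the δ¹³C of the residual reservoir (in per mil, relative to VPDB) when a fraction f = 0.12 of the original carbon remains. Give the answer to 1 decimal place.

δ₀ = (0.0110297/0.0112372 − 1)×1000 = (0.981535 − 1)×1000 = -18.465 per mil
α − 1 = ε/1000 = 0.0348
f^(α−1) = 0.12^(0.0348) = 0.928871
δ_res = (-18.465 + 1000) × 0.928871 − 1000 = 911.719 − 1000 = -88.28 per mil

-88.3 per mil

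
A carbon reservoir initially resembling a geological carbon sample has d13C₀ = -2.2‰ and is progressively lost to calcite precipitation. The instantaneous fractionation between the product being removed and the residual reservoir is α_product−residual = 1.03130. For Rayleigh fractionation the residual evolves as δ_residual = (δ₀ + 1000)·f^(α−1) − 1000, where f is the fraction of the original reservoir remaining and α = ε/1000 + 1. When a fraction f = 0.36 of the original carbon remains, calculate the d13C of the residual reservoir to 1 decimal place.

-33.6‰

Rayleigh residual: δ_res = (δ₀ + 1000)·f^(α−1) − 1000
α − 1 = 0.03130
f^(α−1) = 0.36^(0.03130) = 0.968528
δ_res = (-2.2 + 1000) × 0.968528 − 1000 = 966.397 − 1000 = -33.60‰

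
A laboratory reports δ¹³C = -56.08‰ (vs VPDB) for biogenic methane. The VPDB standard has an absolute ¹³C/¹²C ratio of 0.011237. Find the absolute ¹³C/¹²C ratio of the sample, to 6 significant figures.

0.0106068

R_sample = R_standard × (δ¹³C/1000 + 1)
R_sample = 0.011237 × (-56.08/1000 + 1) = 0.011237 × 0.943920
R_sample = 0.0106068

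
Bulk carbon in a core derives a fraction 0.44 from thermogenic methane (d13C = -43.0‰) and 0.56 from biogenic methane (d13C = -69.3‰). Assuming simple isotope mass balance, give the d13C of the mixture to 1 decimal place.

-57.7‰

δ_mix = f_A·δ_A + f_B·δ_B
δ_mix = 0.44 × (-43.0) + 0.56 × (-69.3)
δ_mix = -18.92 + -38.81 = -57.73‰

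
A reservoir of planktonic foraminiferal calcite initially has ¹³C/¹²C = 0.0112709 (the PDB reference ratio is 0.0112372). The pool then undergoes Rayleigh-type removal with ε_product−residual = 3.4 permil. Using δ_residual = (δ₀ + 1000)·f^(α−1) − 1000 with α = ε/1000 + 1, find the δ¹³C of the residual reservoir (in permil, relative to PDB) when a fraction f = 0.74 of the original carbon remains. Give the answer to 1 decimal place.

2.0 permil

δ₀ = (0.0112709/0.0112372 − 1)×1000 = (1.002999 − 1)×1000 = 2.999 permil
α − 1 = ε/1000 = 0.0034
f^(α−1) = 0.74^(0.0034) = 0.998977
δ_res = (2.999 + 1000) × 0.998977 − 1000 = 1001.973 − 1000 = 1.97 permil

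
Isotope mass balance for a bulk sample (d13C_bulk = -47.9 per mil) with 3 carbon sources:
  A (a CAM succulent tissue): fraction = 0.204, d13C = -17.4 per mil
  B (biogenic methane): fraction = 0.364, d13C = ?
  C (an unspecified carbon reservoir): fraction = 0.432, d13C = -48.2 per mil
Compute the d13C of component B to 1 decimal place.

Isotope mass balance: δ_bulk = Σ fᵢ·δᵢ.
-47.9 = 0.204×(-17.4) + 0.364×δ_B + 0.432×(-48.2)
0.364·δ_B = -47.9 − (-24.372) = -23.528
δ_B = -23.528 / 0.364 = -64.64 per mil

-64.6 per mil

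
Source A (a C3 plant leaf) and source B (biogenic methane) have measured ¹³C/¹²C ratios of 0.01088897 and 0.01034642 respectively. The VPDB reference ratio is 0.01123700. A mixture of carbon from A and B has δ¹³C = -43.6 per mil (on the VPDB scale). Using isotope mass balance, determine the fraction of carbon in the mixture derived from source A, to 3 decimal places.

0.738

δ_A = (0.01088897/0.01123700 − 1)×1000 = (0.969028 − 1)×1000 = -30.972 per mil
δ_B = (0.01034642/0.01123700 − 1)×1000 = (0.920746 − 1)×1000 = -79.254 per mil
f_A = (δ_mix − δ_B)/(δ_A − δ_B) = (-43.6 − (-79.254))/(-30.972 − (-79.254))
f_A = 35.654 / 48.282 = 0.7385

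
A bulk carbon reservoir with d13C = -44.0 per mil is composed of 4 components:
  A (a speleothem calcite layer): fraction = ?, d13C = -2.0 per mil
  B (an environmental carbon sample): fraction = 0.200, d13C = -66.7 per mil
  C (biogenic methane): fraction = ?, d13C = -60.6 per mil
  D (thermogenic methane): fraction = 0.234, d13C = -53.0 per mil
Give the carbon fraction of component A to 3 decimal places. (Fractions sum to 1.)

Let f_A and f_C be the unknown fractions; fractions sum to 1 so f_A + f_C = 0.566.
Mass balance: Σ fᵢ·δᵢ = δ_bulk ⇒ f_A·(-2.0) + f_C·(-60.6) = -44.0 − (-25.742) = -18.258
Substitute f_C = 0.566 − f_A:
f_A·(-2.0 − -60.6) = -18.258 − 0.566×(-60.6) = 16.042
f_A = 16.042 / 58.6 = 0.2737

0.274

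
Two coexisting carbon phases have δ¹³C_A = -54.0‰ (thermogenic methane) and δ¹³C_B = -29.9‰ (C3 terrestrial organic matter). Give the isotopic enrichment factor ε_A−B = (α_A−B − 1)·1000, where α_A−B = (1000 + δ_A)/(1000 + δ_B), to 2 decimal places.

-24.84‰

α_A−B = (1000 + -54.0) / (1000 + -29.9) = 946.0 / 970.1 = 0.975157
ε_A−B = (0.975157 − 1) × 1000 = -24.843‰
(The approximation ε ≈ δ_A − δ_B would give -24.1‰.)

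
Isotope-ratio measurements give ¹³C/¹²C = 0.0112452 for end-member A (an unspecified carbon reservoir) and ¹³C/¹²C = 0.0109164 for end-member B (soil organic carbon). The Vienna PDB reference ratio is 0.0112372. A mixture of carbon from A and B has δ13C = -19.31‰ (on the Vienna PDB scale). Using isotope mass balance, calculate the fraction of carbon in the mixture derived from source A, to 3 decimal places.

0.316

δ_A = (0.0112452/0.0112372 − 1)×1000 = (1.000712 − 1)×1000 = 0.712‰
δ_B = (0.0109164/0.0112372 − 1)×1000 = (0.971452 − 1)×1000 = -28.548‰
f_A = (δ_mix − δ_B)/(δ_A − δ_B) = (-19.31 − (-28.548))/(0.712 − (-28.548))
f_A = 9.238 / 29.260 = 0.3157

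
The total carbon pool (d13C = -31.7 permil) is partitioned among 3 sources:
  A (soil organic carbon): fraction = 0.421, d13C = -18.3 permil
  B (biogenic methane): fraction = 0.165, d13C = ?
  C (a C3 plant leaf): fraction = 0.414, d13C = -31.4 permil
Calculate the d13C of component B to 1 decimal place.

-66.6 permil

Isotope mass balance: δ_bulk = Σ fᵢ·δᵢ.
-31.7 = 0.421×(-18.3) + 0.165×δ_B + 0.414×(-31.4)
0.165·δ_B = -31.7 − (-20.704) = -10.996
δ_B = -10.996 / 0.165 = -66.64 permil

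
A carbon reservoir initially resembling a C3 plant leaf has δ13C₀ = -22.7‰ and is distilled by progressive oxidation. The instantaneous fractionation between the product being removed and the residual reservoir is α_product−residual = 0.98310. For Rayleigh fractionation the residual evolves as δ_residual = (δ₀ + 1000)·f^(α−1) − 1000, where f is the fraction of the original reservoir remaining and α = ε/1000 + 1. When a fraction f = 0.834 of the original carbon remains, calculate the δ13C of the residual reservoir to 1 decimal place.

-19.7‰

Rayleigh residual: δ_res = (δ₀ + 1000)·f^(α−1) − 1000
α − 1 = -0.01690
f^(α−1) = 0.834^(-0.01690) = 1.003072
δ_res = (-22.7 + 1000) × 1.003072 − 1000 = 980.303 − 1000 = -19.70‰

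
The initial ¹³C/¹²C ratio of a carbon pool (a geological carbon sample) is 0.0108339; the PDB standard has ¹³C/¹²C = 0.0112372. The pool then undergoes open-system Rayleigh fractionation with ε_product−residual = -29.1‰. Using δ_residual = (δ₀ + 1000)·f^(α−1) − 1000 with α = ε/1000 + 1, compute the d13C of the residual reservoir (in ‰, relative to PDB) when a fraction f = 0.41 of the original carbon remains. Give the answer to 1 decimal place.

δ₀ = (0.0108339/0.0112372 − 1)×1000 = (0.964110 − 1)×1000 = -35.890‰
α − 1 = ε/1000 = -0.0291
f^(α−1) = 0.41^(-0.0291) = 1.026285
δ_res = (-35.890 + 1000) × 1.026285 − 1000 = 989.452 − 1000 = -10.55‰

-10.5‰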